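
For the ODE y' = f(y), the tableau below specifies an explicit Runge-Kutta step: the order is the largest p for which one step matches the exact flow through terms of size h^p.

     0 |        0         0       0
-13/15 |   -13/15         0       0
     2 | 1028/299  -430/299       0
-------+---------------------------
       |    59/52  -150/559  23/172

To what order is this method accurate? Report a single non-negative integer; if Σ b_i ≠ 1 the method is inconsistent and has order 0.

b = (59/52, -150/559, 23/172)
c = (0, -13/15, 2)
Ac = (0, 0, 86/69)
Σ b_i: 59/52·1 + (-150/559)·1 + 23/172·1 = 1 ✓
b·c: (-150/559)·(-13/15) + 23/172·2 = 1/2 ✓
b·c²: (-150/559)·169/225 + 23/172·4 = 1/3 ✓
b·Ac: 23/172·86/69 = 1/6 ✓; 3 stages ⇒ order 3.

3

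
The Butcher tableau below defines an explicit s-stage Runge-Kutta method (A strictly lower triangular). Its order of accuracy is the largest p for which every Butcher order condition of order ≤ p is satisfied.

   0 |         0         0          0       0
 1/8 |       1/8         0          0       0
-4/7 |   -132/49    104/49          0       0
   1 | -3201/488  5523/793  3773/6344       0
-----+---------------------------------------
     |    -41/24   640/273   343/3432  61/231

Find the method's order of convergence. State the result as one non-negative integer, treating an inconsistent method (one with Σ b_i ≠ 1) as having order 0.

b = (-41/24, 640/273, 343/3432, 61/231)
c = (0, 1/8, -4/7, 1)
Ac = (0, 0, 13/49, 259/488)
Σ b_i: (-41/24)·1 + 640/273·1 + 343/3432·1 + 61/231·1 = 1 ✓
b·c: 640/273·1/8 + 343/3432·(-4/7) + 61/231·1 = 1/2 ✓
b·c²: 640/273·1/64 + 343/3432·16/49 + 61/231·1 = 1/3 ✓
b·Ac: 343/3432·13/49 + 61/231·259/488 = 1/6 ✓
b·c³: 640/273·1/512 + 343/3432·(-64/343) + 61/231·1 = 1/4 ✓
b·(c∘Ac): 343/3432·(-52/343) + 61/231·259/488 = 1/8 ✓
b·Ac²: 343/3432·13/392 + 61/231·1183/3904 = 1/12 ✓
b·A²c: 61/231·77/488 = 1/24 ✓; 4 stages ⇒ order 4.

4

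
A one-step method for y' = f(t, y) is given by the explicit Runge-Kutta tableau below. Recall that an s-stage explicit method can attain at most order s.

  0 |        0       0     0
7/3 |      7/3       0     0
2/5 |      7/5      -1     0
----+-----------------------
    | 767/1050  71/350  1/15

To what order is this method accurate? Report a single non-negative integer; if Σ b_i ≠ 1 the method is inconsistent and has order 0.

2

b = (767/1050, 71/350, 1/15)
c = (0, 7/3, 2/5)
Ac = (0, 0, -7/3)
Σ b_i: 767/1050·1 + 71/350·1 + 1/15·1 = 1 ✓
b·c: 71/350·7/3 + 1/15·2/5 = 1/2 ✓
b·c²: 71/350·49/9 + 1/15·4/25 = 2509/2250 ≠ 1/3 ⇒ order 2.
b·Ac: 1/15·(-7/3) = -7/45 ≠ 1/6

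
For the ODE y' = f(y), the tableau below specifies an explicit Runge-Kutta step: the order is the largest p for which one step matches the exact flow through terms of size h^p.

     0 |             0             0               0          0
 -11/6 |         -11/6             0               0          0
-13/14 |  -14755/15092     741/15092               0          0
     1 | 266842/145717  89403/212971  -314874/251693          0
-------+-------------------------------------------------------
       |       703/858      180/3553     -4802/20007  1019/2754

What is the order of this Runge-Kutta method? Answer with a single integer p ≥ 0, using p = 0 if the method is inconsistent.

4

b = (703/858, 180/3553, -4802/20007, 1019/2754)
c = (0, -11/6, -13/14, 1)
Ac = (0, 0, -247/2744, 799/2038)
Σ b_i: 703/858·1 + 180/3553·1 + (-4802/20007)·1 + 1019/2754·1 = 1 ✓
b·c: 180/3553·(-11/6) + (-4802/20007)·(-13/14) + 1019/2754·1 = 1/2 ✓
b·c²: 180/3553·121/36 + (-4802/20007)·169/196 + 1019/2754·1 = 1/3 ✓
b·Ac: (-4802/20007)·(-247/2744) + 1019/2754·799/2038 = 1/6 ✓
b·c³: 180/3553·(-1331/216) + (-4802/20007)·(-2197/2744) + 1019/2754·1 = 1/4 ✓
b·(c∘Ac): (-4802/20007)·3211/38416 + 1019/2754·799/2038 = 1/8 ✓
b·Ac²: (-4802/20007)·2717/16464 + 1019/2754·4063/12228 = 1/12 ✓
b·A²c: 1019/2754·459/4076 = 1/24 ✓; 4 stages ⇒ order 4.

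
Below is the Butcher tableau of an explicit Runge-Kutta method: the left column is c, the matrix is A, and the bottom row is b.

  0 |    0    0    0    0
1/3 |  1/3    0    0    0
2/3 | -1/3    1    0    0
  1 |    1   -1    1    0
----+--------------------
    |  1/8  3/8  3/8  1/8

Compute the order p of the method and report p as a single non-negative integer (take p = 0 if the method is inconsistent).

4

b = (1/8, 3/8, 3/8, 1/8)
c = (0, 1/3, 2/3, 1)
Ac = (0, 0, 1/3, 1/3)
Σ b_i: 1/8·1 + 3/8·1 + 3/8·1 + 1/8·1 = 1 ✓
b·c: 3/8·1/3 + 3/8·2/3 + 1/8·1 = 1/2 ✓
b·c²: 3/8·1/9 + 3/8·4/9 + 1/8·1 = 1/3 ✓
b·Ac: 3/8·1/3 + 1/8·1/3 = 1/6 ✓
b·c³: 3/8·1/27 + 3/8·8/27 + 1/8·1 = 1/4 ✓
b·(c∘Ac): 3/8·2/9 + 1/8·1/3 = 1/8 ✓
b·Ac²: 3/8·1/9 + 1/8·1/3 = 1/12 ✓
b·A²c: 1/8·1/3 = 1/24 ✓; 4 stages ⇒ order 4.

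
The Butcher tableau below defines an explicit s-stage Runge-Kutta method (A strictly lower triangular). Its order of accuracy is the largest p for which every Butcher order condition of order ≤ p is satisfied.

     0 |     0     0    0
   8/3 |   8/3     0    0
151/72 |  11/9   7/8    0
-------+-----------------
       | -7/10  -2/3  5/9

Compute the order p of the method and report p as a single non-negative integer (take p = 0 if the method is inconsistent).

b = (-7/10, -2/3, 5/9)
c = (0, 8/3, 151/72)
Ac = (0, 0, 7/3)
Σ b_i: (-7/10)·1 + (-2/3)·1 + 5/9·1 = -73/90 ≠ 1 ⇒ order 0.

0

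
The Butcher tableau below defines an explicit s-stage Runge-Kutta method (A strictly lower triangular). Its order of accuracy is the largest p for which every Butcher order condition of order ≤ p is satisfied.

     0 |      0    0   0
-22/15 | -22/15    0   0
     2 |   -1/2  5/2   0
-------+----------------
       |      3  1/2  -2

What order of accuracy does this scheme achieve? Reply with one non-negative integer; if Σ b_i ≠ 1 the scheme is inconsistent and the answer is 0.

b = (3, 1/2, -2)
c = (0, -22/15, 2)
Ac = (0, 0, -11/3)
Σ b_i: 3·1 + 1/2·1 + (-2)·1 = 3/2 ≠ 1 ⇒ order 0.

0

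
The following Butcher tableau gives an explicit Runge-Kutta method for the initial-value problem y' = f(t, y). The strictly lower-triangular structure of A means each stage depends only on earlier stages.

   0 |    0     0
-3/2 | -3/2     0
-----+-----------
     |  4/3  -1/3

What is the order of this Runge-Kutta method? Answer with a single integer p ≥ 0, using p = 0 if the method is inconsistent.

2

b = (4/3, -1/3)
c = (0, -3/2)
Σ b_i: 4/3·1 + (-1/3)·1 = 1 ✓
b·c: (-1/3)·(-3/2) = 1/2 ✓; 2 stages ⇒ order 2.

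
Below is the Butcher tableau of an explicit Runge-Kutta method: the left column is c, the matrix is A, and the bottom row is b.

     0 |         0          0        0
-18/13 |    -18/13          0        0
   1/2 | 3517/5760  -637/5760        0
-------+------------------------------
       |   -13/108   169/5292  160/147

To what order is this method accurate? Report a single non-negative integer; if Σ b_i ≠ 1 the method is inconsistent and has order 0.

3

b = (-13/108, 169/5292, 160/147)
c = (0, -18/13, 1/2)
Ac = (0, 0, 49/320)
Σ b_i: (-13/108)·1 + 169/5292·1 + 160/147·1 = 1 ✓
b·c: 169/5292·(-18/13) + 160/147·1/2 = 1/2 ✓
b·c²: 169/5292·324/169 + 160/147·1/4 = 1/3 ✓
b·Ac: 160/147·49/320 = 1/6 ✓; 3 stages ⇒ order 3.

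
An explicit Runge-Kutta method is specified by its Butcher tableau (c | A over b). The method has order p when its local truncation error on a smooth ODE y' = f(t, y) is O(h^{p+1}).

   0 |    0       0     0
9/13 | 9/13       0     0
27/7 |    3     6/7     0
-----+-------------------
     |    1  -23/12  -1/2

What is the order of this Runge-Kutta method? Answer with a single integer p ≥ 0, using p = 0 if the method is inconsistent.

0

b = (1, -23/12, -1/2)
c = (0, 9/13, 27/7)
Ac = (0, 0, 54/91)
Σ b_i: 1·1 + (-23/12)·1 + (-1/2)·1 = -17/12 ≠ 1 ⇒ order 0.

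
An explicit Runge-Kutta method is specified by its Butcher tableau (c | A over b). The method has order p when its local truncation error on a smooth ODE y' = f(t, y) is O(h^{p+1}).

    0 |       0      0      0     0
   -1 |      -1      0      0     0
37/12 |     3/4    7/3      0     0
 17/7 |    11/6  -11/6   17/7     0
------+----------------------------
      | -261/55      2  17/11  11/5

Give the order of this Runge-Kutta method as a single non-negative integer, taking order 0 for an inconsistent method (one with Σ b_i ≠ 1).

b = (-261/55, 2, 17/11, 11/5)
c = (0, -1, 37/12, 17/7)
Ac = (0, 0, -7/3, 261/28)
Σ b_i: (-261/55)·1 + 2·1 + 17/11·1 + 11/5·1 = 1 ✓
b·c: 2·(-1) + 17/11·37/12 + 11/5·17/7 = 37459/4620 ≠ 1/2 ⇒ order 1.

1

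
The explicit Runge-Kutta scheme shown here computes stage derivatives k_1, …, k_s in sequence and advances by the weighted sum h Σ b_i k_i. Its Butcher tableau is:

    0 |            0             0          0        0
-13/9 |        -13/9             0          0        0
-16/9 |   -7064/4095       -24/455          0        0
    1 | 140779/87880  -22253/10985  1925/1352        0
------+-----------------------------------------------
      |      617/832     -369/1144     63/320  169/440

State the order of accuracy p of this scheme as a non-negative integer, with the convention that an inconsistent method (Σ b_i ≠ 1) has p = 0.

b = (617/832, -369/1144, 63/320, 169/440)
c = (0, -13/9, -16/9, 1)
Ac = (0, 0, 8/105, 77/195)
Σ b_i: 617/832·1 + (-369/1144)·1 + 63/320·1 + 169/440·1 = 1 ✓
b·c: (-369/1144)·(-13/9) + 63/320·(-16/9) + 169/440·1 = 1/2 ✓
b·c²: (-369/1144)·169/81 + 63/320·256/81 + 169/440·1 = 1/3 ✓
b·Ac: 63/320·8/105 + 169/440·77/195 = 1/6 ✓
b·c³: (-369/1144)·(-2197/729) + 63/320·(-4096/729) + 169/440·1 = 1/4 ✓
b·(c∘Ac): 63/320·(-128/945) + 169/440·77/195 = 1/8 ✓
b·Ac²: 63/320·(-104/945) + 169/440·231/845 = 1/12 ✓
b·A²c: 169/440·55/507 = 1/24 ✓; 4 stages ⇒ order 4.

4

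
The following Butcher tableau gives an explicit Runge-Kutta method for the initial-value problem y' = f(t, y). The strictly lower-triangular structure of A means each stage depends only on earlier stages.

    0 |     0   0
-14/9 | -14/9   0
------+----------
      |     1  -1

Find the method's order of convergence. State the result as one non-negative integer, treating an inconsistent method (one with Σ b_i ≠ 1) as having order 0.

0

b = (1, -1)
c = (0, -14/9)
Σ b_i: 1·1 + (-1)·1 = 0 ≠ 1 ⇒ order 0.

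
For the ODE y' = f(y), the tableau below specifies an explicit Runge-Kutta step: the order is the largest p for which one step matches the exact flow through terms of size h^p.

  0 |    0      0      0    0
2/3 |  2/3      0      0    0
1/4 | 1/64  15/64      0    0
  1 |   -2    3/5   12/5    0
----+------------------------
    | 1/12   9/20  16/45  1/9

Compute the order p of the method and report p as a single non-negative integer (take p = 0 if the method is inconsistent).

4

b = (1/12, 9/20, 16/45, 1/9)
c = (0, 2/3, 1/4, 1)
Ac = (0, 0, 5/32, 1)
Σ b_i: 1/12·1 + 9/20·1 + 16/45·1 + 1/9·1 = 1 ✓
b·c: 9/20·2/3 + 16/45·1/4 + 1/9·1 = 1/2 ✓
b·c²: 9/20·4/9 + 16/45·1/16 + 1/9·1 = 1/3 ✓
b·Ac: 16/45·5/32 + 1/9·1 = 1/6 ✓
b·c³: 9/20·8/27 + 16/45·1/64 + 1/9·1 = 1/4 ✓
b·(c∘Ac): 16/45·5/128 + 1/9·1 = 1/8 ✓
b·Ac²: 16/45·5/48 + 1/9·5/12 = 1/12 ✓
b·A²c: 1/9·3/8 = 1/24 ✓; 4 stages ⇒ order 4.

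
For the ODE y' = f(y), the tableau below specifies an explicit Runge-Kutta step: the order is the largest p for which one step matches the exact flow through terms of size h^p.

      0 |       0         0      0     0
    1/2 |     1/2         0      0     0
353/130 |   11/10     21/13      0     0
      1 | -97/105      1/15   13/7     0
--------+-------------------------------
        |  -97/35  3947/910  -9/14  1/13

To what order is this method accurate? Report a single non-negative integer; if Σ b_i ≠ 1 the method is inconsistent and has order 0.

b = (-97/35, 3947/910, -9/14, 1/13)
c = (0, 1/2, 353/130, 1)
Ac = (0, 0, 21/26, 533/105)
Σ b_i: (-97/35)·1 + 3947/910·1 + (-9/14)·1 + 1/13·1 = 1 ✓
b·c: 3947/910·1/2 + (-9/14)·353/130 + 1/13·1 = 1/2 ✓
b·c²: 3947/910·1/4 + (-9/14)·124609/16900 + 1/13·1 = -423363/118300 ≠ 1/3 ⇒ order 2.
b·Ac: (-9/14)·21/26 + 1/13·533/105 = -703/5460 ≠ 1/6

2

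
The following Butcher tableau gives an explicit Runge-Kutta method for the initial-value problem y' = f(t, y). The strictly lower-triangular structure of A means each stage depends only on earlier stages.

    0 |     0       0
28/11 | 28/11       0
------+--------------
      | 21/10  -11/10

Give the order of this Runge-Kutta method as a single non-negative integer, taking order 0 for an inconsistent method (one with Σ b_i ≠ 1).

1

b = (21/10, -11/10)
c = (0, 28/11)
Σ b_i: 21/10·1 + (-11/10)·1 = 1 ✓
b·c: (-11/10)·28/11 = -14/5 ≠ 1/2 ⇒ order 1.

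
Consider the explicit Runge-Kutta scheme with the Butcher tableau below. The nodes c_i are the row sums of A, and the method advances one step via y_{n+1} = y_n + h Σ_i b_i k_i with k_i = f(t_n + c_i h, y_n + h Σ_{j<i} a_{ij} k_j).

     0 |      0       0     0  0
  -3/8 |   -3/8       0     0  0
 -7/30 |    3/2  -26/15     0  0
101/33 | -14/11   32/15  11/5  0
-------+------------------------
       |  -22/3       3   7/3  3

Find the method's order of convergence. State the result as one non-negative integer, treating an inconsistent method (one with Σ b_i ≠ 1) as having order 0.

1

b = (-22/3, 3, 7/3, 3)
c = (0, -3/8, -7/30, 101/33)
Ac = (0, 0, 13/20, -197/150)
Σ b_i: (-22/3)·1 + 3·1 + 7/3·1 + 3·1 = 1 ✓
b·c: 3·(-3/8) + 7/3·(-7/30) + 3·101/33 = 29749/3960 ≠ 1/2 ⇒ order 1.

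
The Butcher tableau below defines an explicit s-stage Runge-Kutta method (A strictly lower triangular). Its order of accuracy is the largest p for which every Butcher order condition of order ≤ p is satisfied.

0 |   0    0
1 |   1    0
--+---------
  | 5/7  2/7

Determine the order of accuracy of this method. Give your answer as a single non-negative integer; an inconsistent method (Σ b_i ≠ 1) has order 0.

1

b = (5/7, 2/7)
c = (0, 1)
Σ b_i: 5/7·1 + 2/7·1 = 1 ✓
b·c: 2/7·1 = 2/7 ≠ 1/2 ⇒ order 1.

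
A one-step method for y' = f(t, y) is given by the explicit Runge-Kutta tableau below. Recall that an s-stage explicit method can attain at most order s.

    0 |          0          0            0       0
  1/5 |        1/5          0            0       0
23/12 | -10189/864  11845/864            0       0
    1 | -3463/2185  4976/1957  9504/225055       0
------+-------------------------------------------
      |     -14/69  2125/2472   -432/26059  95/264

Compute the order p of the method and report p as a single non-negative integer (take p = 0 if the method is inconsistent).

b = (-14/69, 2125/2472, -432/26059, 95/264)
c = (0, 1/5, 23/12, 1)
Ac = (0, 0, 2369/864, 56/95)
Σ b_i: (-14/69)·1 + 2125/2472·1 + (-432/26059)·1 + 95/264·1 = 1 ✓
b·c: 2125/2472·1/5 + (-432/26059)·23/12 + 95/264·1 = 1/2 ✓
b·c²: 2125/2472·1/25 + (-432/26059)·529/144 + 95/264·1 = 1/3 ✓
b·Ac: (-432/26059)·2369/864 + 95/264·56/95 = 1/6 ✓
b·c³: 2125/2472·1/125 + (-432/26059)·12167/1728 + 95/264·1 = 1/4 ✓
b·(c∘Ac): (-432/26059)·54487/10368 + 95/264·56/95 = 1/8 ✓
b·Ac²: (-432/26059)·2369/4320 + 95/264·122/475 = 1/12 ✓
b·A²c: 95/264·11/95 = 1/24 ✓; 4 stages ⇒ order 4.

4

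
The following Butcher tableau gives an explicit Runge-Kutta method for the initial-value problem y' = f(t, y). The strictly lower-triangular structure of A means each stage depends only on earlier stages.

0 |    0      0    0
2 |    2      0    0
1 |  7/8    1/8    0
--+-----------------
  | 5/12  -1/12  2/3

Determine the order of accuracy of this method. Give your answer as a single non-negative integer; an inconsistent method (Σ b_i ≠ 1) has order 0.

3

b = (5/12, -1/12, 2/3)
c = (0, 2, 1)
Ac = (0, 0, 1/4)
Σ b_i: 5/12·1 + (-1/12)·1 + 2/3·1 = 1 ✓
b·c: (-1/12)·2 + 2/3·1 = 1/2 ✓
b·c²: (-1/12)·4 + 2/3·1 = 1/3 ✓
b·Ac: 2/3·1/4 = 1/6 ✓; 3 stages ⇒ order 3.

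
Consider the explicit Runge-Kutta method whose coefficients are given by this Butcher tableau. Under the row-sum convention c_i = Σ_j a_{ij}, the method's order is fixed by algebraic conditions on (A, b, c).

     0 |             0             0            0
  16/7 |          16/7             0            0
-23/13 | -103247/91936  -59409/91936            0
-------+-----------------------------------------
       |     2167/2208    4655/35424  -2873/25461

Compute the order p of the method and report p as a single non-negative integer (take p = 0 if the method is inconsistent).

3

b = (2167/2208, 4655/35424, -2873/25461)
c = (0, 16/7, -23/13)
Ac = (0, 0, -8487/5746)
Σ b_i: 2167/2208·1 + 4655/35424·1 + (-2873/25461)·1 = 1 ✓
b·c: 4655/35424·16/7 + (-2873/25461)·(-23/13) = 1/2 ✓
b·c²: 4655/35424·256/49 + (-2873/25461)·529/169 = 1/3 ✓
b·Ac: (-2873/25461)·(-8487/5746) = 1/6 ✓; 3 stages ⇒ order 3.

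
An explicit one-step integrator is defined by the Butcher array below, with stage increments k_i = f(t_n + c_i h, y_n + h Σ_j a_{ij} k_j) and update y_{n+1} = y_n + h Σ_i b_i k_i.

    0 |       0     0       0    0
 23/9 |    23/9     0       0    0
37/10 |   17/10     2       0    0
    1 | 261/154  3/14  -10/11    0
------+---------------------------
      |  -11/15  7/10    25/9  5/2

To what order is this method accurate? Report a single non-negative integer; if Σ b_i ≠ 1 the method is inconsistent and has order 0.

b = (-11/15, 7/10, 25/9, 5/2)
c = (0, 23/9, 37/10, 1)
Ac = (0, 0, 46/9, -1301/462)
Σ b_i: (-11/15)·1 + 7/10·1 + 25/9·1 + 5/2·1 = 236/45 ≠ 1 ⇒ order 0.

0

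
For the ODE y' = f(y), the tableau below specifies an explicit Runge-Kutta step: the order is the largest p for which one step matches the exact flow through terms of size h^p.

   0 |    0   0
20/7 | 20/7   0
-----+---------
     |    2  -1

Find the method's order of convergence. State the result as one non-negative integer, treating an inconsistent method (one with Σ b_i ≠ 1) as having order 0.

b = (2, -1)
c = (0, 20/7)
Σ b_i: 2·1 + (-1)·1 = 1 ✓
b·c: (-1)·20/7 = -20/7 ≠ 1/2 ⇒ order 1.

1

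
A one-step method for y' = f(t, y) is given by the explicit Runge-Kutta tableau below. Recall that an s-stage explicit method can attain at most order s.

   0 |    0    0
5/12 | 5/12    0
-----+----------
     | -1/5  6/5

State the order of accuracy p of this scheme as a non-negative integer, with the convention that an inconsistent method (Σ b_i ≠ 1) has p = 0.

2

b = (-1/5, 6/5)
c = (0, 5/12)
Σ b_i: (-1/5)·1 + 6/5·1 = 1 ✓
b·c: 6/5·5/12 = 1/2 ✓; 2 stages ⇒ order 2.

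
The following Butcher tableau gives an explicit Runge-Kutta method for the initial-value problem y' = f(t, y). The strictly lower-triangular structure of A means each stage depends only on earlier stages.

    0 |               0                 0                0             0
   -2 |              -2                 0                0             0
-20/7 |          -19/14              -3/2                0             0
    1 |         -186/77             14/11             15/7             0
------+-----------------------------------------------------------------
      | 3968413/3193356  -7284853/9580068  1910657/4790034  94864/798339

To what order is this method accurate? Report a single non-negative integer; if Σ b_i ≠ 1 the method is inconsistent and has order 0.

3

b = (3968413/3193356, -7284853/9580068, 1910657/4790034, 94864/798339)
c = (0, -2, -20/7, 1)
Ac = (0, 0, 3, -4672/539)
Σ b_i: 3968413/3193356·1 + (-7284853/9580068)·1 + 1910657/4790034·1 + 94864/798339·1 = 1 ✓
b·c: (-7284853/9580068)·(-2) + 1910657/4790034·(-20/7) + 94864/798339·1 = 1/2 ✓
b·c²: (-7284853/9580068)·4 + 1910657/4790034·400/49 + 94864/798339·1 = 1/3 ✓
b·Ac: 1910657/4790034·3 + 94864/798339·(-4672/539) = 1/6 ✓
b·c³: (-7284853/9580068)·(-8) + 1910657/4790034·(-8000/343) + 94864/798339·1 = -17330638/5588373 ≠ 1/4 ⇒ order 3.
b·(c∘Ac): 1910657/4790034·(-60/7) + 94864/798339·(-4672/539) = -3551782/798339 ≠ 1/8
b·Ac²: 1910657/4790034·(-6) + 94864/798339·85208/3773 = 1622009/5588373 ≠ 1/12
b·A²c: 94864/798339·45/7 = 203280/266113 ≠ 1/24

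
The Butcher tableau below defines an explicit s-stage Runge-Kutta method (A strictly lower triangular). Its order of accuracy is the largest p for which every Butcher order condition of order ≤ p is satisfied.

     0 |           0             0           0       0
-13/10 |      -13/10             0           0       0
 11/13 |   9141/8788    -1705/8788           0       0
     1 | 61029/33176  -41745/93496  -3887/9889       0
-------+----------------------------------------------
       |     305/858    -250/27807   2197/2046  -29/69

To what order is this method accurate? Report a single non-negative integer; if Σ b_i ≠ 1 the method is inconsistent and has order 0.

4

b = (305/858, -250/27807, 2197/2046, -29/69)
c = (0, -13/10, 11/13, 1)
Ac = (0, 0, 341/1352, 115/464)
Σ b_i: 305/858·1 + (-250/27807)·1 + 2197/2046·1 + (-29/69)·1 = 1 ✓
b·c: (-250/27807)·(-13/10) + 2197/2046·11/13 + (-29/69)·1 = 1/2 ✓
b·c²: (-250/27807)·169/100 + 2197/2046·121/169 + (-29/69)·1 = 1/3 ✓
b·Ac: 2197/2046·341/1352 + (-29/69)·115/464 = 1/6 ✓
b·c³: (-250/27807)·(-2197/1000) + 2197/2046·1331/2197 + (-29/69)·1 = 1/4 ✓
b·(c∘Ac): 2197/2046·3751/17576 + (-29/69)·115/464 = 1/8 ✓
b·Ac²: 2197/2046·(-341/1040) + (-29/69)·(-4807/4640) = 1/12 ✓
b·A²c: (-29/69)·(-23/232) = 1/24 ✓; 4 stages ⇒ order 4.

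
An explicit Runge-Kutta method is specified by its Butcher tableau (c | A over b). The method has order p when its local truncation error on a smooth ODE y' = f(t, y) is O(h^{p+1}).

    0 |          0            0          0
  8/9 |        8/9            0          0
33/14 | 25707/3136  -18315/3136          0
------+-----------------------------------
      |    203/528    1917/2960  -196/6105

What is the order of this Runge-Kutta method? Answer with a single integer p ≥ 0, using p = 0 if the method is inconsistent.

b = (203/528, 1917/2960, -196/6105)
c = (0, 8/9, 33/14)
Ac = (0, 0, -2035/392)
Σ b_i: 203/528·1 + 1917/2960·1 + (-196/6105)·1 = 1 ✓
b·c: 1917/2960·8/9 + (-196/6105)·33/14 = 1/2 ✓
b·c²: 1917/2960·64/81 + (-196/6105)·1089/196 = 1/3 ✓
b·Ac: (-196/6105)·(-2035/392) = 1/6 ✓; 3 stages ⇒ order 3.

3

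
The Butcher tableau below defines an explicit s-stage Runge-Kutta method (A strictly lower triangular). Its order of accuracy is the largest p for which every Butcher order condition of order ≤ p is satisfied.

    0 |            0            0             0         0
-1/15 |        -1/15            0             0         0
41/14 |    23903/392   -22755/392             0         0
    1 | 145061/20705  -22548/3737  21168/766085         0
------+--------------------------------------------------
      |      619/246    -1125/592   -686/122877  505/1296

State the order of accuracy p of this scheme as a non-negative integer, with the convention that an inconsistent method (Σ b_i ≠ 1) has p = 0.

b = (619/246, -1125/592, -686/122877, 505/1296)
c = (0, -1/15, 41/14, 1)
Ac = (0, 0, 1517/392, 244/505)
Σ b_i: 619/246·1 + (-1125/592)·1 + (-686/122877)·1 + 505/1296·1 = 1 ✓
b·c: (-1125/592)·(-1/15) + (-686/122877)·41/14 + 505/1296·1 = 1/2 ✓
b·c²: (-1125/592)·1/225 + (-686/122877)·1681/196 + 505/1296·1 = 1/3 ✓
b·Ac: (-686/122877)·1517/392 + 505/1296·244/505 = 1/6 ✓
b·c³: (-1125/592)·(-1/3375) + (-686/122877)·68921/2744 + 505/1296·1 = 1/4 ✓
b·(c∘Ac): (-686/122877)·62197/5488 + 505/1296·244/505 = 1/8 ✓
b·Ac²: (-686/122877)·(-1517/5880) + 505/1296·1592/7575 = 1/12 ✓
b·A²c: 505/1296·54/505 = 1/24 ✓; 4 stages ⇒ order 4.

4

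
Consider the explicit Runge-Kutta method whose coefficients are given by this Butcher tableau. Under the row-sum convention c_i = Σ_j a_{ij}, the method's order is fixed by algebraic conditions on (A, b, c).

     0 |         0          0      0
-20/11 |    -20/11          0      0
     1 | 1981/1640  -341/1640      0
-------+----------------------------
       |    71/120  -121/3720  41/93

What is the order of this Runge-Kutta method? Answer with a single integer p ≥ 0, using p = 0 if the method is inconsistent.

3

b = (71/120, -121/3720, 41/93)
c = (0, -20/11, 1)
Ac = (0, 0, 31/82)
Σ b_i: 71/120·1 + (-121/3720)·1 + 41/93·1 = 1 ✓
b·c: (-121/3720)·(-20/11) + 41/93·1 = 1/2 ✓
b·c²: (-121/3720)·400/121 + 41/93·1 = 1/3 ✓
b·Ac: 41/93·31/82 = 1/6 ✓; 3 stages ⇒ order 3.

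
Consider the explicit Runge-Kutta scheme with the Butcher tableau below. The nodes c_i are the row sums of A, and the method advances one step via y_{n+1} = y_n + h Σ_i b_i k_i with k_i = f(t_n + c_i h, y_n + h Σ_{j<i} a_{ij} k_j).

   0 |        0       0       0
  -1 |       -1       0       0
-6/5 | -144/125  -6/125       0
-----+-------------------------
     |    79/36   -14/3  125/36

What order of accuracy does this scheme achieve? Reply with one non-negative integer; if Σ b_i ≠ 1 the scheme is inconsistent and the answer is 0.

b = (79/36, -14/3, 125/36)
c = (0, -1, -6/5)
Ac = (0, 0, 6/125)
Σ b_i: 79/36·1 + (-14/3)·1 + 125/36·1 = 1 ✓
b·c: (-14/3)·(-1) + 125/36·(-6/5) = 1/2 ✓
b·c²: (-14/3)·1 + 125/36·36/25 = 1/3 ✓
b·Ac: 125/36·6/125 = 1/6 ✓; 3 stages ⇒ order 3.

3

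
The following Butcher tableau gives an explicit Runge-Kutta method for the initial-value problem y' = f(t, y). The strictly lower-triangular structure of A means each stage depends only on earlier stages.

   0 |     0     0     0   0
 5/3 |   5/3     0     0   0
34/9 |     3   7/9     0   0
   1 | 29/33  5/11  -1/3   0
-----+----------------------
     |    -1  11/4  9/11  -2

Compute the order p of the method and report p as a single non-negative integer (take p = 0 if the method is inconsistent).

0

b = (-1, 11/4, 9/11, -2)
c = (0, 5/3, 34/9, 1)
Ac = (0, 0, 35/27, -149/297)
Σ b_i: (-1)·1 + 11/4·1 + 9/11·1 + (-2)·1 = 25/44 ≠ 1 ⇒ order 0.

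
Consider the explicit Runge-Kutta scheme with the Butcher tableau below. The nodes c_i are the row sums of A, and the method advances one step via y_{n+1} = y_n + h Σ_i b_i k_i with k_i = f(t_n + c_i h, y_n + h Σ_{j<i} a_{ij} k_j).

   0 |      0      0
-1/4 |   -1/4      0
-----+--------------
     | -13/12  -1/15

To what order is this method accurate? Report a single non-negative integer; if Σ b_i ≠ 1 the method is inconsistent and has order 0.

b = (-13/12, -1/15)
c = (0, -1/4)
Σ b_i: (-13/12)·1 + (-1/15)·1 = -23/20 ≠ 1 ⇒ order 0.

0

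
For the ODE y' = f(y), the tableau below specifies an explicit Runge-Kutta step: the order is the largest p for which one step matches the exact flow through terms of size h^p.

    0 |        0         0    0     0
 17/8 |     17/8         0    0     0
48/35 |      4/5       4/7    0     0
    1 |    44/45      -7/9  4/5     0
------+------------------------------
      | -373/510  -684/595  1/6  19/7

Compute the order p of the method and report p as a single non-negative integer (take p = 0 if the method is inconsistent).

b = (-373/510, -684/595, 1/6, 19/7)
c = (0, 17/8, 48/35, 1)
Ac = (0, 0, 17/14, -7001/12600)
Σ b_i: (-373/510)·1 + (-684/595)·1 + 1/6·1 + 19/7·1 = 1 ✓
b·c: (-684/595)·17/8 + 1/6·48/35 + 19/7·1 = 1/2 ✓
b·c²: (-684/595)·289/64 + 1/6·2304/1225 + 19/7·1 = -42401/19600 ≠ 1/3 ⇒ order 2.
b·Ac: 1/6·17/14 + 19/7·(-7001/12600) = -115169/88200 ≠ 1/6

2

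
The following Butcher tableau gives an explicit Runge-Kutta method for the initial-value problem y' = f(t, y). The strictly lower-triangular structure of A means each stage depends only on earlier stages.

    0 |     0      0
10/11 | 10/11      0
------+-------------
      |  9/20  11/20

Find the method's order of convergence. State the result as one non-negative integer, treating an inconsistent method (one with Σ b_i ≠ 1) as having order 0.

b = (9/20, 11/20)
c = (0, 10/11)
Σ b_i: 9/20·1 + 11/20·1 = 1 ✓
b·c: 11/20·10/11 = 1/2 ✓; 2 stages ⇒ order 2.

2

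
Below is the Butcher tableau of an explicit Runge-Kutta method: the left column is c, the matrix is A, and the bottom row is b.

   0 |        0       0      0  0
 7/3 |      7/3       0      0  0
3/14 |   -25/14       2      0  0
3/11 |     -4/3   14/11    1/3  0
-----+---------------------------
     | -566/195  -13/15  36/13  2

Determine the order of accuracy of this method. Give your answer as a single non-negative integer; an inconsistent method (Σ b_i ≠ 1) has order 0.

1

b = (-566/195, -13/15, 36/13, 2)
c = (0, 7/3, 3/14, 3/11)
Ac = (0, 0, 14/3, 1405/462)
Σ b_i: (-566/195)·1 + (-13/15)·1 + 36/13·1 + 2·1 = 1 ✓
b·c: (-13/15)·7/3 + 36/13·3/14 + 2·3/11 = -39791/45045 ≠ 1/2 ⇒ order 1.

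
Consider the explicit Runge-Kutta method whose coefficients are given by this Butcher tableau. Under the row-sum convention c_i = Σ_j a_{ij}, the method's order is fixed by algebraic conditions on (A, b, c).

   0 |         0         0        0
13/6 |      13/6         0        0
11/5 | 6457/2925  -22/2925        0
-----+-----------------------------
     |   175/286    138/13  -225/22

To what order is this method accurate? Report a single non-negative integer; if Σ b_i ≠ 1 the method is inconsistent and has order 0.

b = (175/286, 138/13, -225/22)
c = (0, 13/6, 11/5)
Ac = (0, 0, -11/675)
Σ b_i: 175/286·1 + 138/13·1 + (-225/22)·1 = 1 ✓
b·c: 138/13·13/6 + (-225/22)·11/5 = 1/2 ✓
b·c²: 138/13·169/36 + (-225/22)·121/25 = 1/3 ✓
b·Ac: (-225/22)·(-11/675) = 1/6 ✓; 3 stages ⇒ order 3.

3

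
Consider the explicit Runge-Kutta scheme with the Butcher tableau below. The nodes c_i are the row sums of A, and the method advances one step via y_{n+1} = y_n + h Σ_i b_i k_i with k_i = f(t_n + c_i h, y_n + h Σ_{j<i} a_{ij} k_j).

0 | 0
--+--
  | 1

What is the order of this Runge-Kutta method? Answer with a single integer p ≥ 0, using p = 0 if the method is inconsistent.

b = (1)
c = (0)
Σ b_i: 1·1 = 1 ✓; 1 stage ⇒ order 1.

1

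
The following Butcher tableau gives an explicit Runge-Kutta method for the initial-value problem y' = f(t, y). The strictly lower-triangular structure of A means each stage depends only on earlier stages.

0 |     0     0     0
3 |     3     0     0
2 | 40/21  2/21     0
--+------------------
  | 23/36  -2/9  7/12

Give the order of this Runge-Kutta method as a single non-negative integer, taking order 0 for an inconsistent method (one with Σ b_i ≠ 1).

b = (23/36, -2/9, 7/12)
c = (0, 3, 2)
Ac = (0, 0, 2/7)
Σ b_i: 23/36·1 + (-2/9)·1 + 7/12·1 = 1 ✓
b·c: (-2/9)·3 + 7/12·2 = 1/2 ✓
b·c²: (-2/9)·9 + 7/12·4 = 1/3 ✓
b·Ac: 7/12·2/7 = 1/6 ✓; 3 stages ⇒ order 3.

3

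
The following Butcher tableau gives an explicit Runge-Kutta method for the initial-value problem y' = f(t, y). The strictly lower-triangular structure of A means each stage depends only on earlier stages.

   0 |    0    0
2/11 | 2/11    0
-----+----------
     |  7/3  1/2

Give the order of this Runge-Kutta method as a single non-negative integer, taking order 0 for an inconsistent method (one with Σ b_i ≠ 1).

0

b = (7/3, 1/2)
c = (0, 2/11)
Σ b_i: 7/3·1 + 1/2·1 = 17/6 ≠ 1 ⇒ order 0.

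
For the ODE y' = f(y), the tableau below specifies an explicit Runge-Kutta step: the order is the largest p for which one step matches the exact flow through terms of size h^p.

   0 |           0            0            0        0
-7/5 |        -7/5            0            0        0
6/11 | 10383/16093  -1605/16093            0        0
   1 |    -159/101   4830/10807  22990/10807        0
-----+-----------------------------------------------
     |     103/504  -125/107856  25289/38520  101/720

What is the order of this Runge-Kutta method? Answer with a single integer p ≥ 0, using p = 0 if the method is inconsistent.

4

b = (103/504, -125/107856, 25289/38520, 101/720)
c = (0, -7/5, 6/11, 1)
Ac = (0, 0, 321/2299, 54/101)
Σ b_i: 103/504·1 + (-125/107856)·1 + 25289/38520·1 + 101/720·1 = 1 ✓
b·c: (-125/107856)·(-7/5) + 25289/38520·6/11 + 101/720·1 = 1/2 ✓
b·c²: (-125/107856)·49/25 + 25289/38520·36/121 + 101/720·1 = 1/3 ✓
b·Ac: 25289/38520·321/2299 + 101/720·54/101 = 1/6 ✓
b·c³: (-125/107856)·(-343/125) + 25289/38520·216/1331 + 101/720·1 = 1/4 ✓
b·(c∘Ac): 25289/38520·1926/25289 + 101/720·54/101 = 1/8 ✓
b·Ac²: 25289/38520·(-2247/11495) + 101/720·762/505 = 1/12 ✓
b·A²c: 101/720·30/101 = 1/24 ✓; 4 stages ⇒ order 4.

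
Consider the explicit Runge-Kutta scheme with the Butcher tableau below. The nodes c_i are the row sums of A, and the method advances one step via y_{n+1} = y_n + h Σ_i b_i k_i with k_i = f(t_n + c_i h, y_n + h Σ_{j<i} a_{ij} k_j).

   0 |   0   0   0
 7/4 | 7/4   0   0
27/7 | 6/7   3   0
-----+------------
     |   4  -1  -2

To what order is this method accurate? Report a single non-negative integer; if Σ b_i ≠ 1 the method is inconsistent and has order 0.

b = (4, -1, -2)
c = (0, 7/4, 27/7)
Ac = (0, 0, 21/4)
Σ b_i: 4·1 + (-1)·1 + (-2)·1 = 1 ✓
b·c: (-1)·7/4 + (-2)·27/7 = -265/28 ≠ 1/2 ⇒ order 1.

1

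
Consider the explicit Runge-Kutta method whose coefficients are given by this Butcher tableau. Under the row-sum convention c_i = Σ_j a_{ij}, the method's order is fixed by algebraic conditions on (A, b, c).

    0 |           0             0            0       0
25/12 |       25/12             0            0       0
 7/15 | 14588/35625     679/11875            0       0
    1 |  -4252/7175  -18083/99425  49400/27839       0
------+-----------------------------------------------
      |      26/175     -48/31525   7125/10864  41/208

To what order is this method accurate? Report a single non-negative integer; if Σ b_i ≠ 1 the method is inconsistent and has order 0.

b = (26/175, -48/31525, 7125/10864, 41/208)
c = (0, 25/12, 7/15, 1)
Ac = (0, 0, 679/5700, 221/492)
Σ b_i: 26/175·1 + (-48/31525)·1 + 7125/10864·1 + 41/208·1 = 1 ✓
b·c: (-48/31525)·25/12 + 7125/10864·7/15 + 41/208·1 = 1/2 ✓
b·c²: (-48/31525)·625/144 + 7125/10864·49/225 + 41/208·1 = 1/3 ✓
b·Ac: 7125/10864·679/5700 + 41/208·221/492 = 1/6 ✓
b·c³: (-48/31525)·15625/1728 + 7125/10864·343/3375 + 41/208·1 = 1/4 ✓
b·(c∘Ac): 7125/10864·4753/85500 + 41/208·221/492 = 1/8 ✓
b·Ac²: 7125/10864·679/2736 + 41/208·(-793/1968) = 1/12 ✓
b·A²c: 41/208·26/123 = 1/24 ✓; 4 stages ⇒ order 4.

4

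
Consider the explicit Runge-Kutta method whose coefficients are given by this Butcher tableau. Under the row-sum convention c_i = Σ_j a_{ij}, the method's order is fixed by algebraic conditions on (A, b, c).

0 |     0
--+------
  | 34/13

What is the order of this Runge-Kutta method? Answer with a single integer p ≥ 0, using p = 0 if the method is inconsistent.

0

b = (34/13)
c = (0)
Σ b_i: 34/13·1 = 34/13 ≠ 1 ⇒ order 0.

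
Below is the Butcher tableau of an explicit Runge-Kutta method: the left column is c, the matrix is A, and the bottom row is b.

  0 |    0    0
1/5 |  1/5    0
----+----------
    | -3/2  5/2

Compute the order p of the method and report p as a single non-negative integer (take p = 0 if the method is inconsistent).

2

b = (-3/2, 5/2)
c = (0, 1/5)
Σ b_i: (-3/2)·1 + 5/2·1 = 1 ✓
b·c: 5/2·1/5 = 1/2 ✓; 2 stages ⇒ order 2.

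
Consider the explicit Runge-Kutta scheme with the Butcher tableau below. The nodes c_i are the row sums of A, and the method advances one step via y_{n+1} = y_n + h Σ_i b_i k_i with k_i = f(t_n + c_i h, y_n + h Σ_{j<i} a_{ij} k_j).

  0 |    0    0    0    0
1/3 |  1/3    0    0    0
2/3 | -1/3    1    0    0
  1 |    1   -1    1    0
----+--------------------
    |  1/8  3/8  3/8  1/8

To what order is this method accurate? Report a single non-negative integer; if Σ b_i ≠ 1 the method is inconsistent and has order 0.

4

b = (1/8, 3/8, 3/8, 1/8)
c = (0, 1/3, 2/3, 1)
Ac = (0, 0, 1/3, 1/3)
Σ b_i: 1/8·1 + 3/8·1 + 3/8·1 + 1/8·1 = 1 ✓
b·c: 3/8·1/3 + 3/8·2/3 + 1/8·1 = 1/2 ✓
b·c²: 3/8·1/9 + 3/8·4/9 + 1/8·1 = 1/3 ✓
b·Ac: 3/8·1/3 + 1/8·1/3 = 1/6 ✓
b·c³: 3/8·1/27 + 3/8·8/27 + 1/8·1 = 1/4 ✓
b·(c∘Ac): 3/8·2/9 + 1/8·1/3 = 1/8 ✓
b·Ac²: 3/8·1/9 + 1/8·1/3 = 1/12 ✓
b·A²c: 1/8·1/3 = 1/24 ✓; 4 stages ⇒ order 4.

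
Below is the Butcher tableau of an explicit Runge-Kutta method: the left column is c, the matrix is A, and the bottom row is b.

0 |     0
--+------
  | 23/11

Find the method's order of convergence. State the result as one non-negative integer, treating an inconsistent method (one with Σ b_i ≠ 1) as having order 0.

b = (23/11)
c = (0)
Σ b_i: 23/11·1 = 23/11 ≠ 1 ⇒ order 0.

0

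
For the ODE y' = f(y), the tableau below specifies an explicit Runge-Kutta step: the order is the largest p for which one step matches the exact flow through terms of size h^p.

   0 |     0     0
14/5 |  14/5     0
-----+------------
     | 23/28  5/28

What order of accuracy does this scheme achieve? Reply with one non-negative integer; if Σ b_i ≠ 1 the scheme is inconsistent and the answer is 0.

b = (23/28, 5/28)
c = (0, 14/5)
Σ b_i: 23/28·1 + 5/28·1 = 1 ✓
b·c: 5/28·14/5 = 1/2 ✓; 2 stages ⇒ order 2.

2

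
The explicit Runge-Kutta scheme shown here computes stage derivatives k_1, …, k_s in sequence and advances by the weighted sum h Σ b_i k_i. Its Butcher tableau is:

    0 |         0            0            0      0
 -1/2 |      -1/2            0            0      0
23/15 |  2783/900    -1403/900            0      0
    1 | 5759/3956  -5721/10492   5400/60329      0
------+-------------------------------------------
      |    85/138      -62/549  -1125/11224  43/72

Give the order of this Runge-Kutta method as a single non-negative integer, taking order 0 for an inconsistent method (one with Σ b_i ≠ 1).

b = (85/138, -62/549, -1125/11224, 43/72)
c = (0, -1/2, 23/15, 1)
Ac = (0, 0, 1403/1800, 141/344)
Σ b_i: 85/138·1 + (-62/549)·1 + (-1125/11224)·1 + 43/72·1 = 1 ✓
b·c: (-62/549)·(-1/2) + (-1125/11224)·23/15 + 43/72·1 = 1/2 ✓
b·c²: (-62/549)·1/4 + (-1125/11224)·529/225 + 43/72·1 = 1/3 ✓
b·Ac: (-1125/11224)·1403/1800 + 43/72·141/344 = 1/6 ✓
b·c³: (-62/549)·(-1/8) + (-1125/11224)·12167/3375 + 43/72·1 = 1/4 ✓
b·(c∘Ac): (-1125/11224)·32269/27000 + 43/72·141/344 = 1/8 ✓
b·Ac²: (-1125/11224)·(-1403/3600) + 43/72·51/688 = 1/12 ✓
b·A²c: 43/72·3/43 = 1/24 ✓; 4 stages ⇒ order 4.

4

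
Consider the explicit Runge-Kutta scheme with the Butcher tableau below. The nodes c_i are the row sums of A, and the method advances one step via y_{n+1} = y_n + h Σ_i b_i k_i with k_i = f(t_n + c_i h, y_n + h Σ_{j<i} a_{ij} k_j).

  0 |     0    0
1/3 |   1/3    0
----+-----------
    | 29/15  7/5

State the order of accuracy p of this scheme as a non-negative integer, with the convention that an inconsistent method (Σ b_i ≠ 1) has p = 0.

b = (29/15, 7/5)
c = (0, 1/3)
Σ b_i: 29/15·1 + 7/5·1 = 10/3 ≠ 1 ⇒ order 0.

0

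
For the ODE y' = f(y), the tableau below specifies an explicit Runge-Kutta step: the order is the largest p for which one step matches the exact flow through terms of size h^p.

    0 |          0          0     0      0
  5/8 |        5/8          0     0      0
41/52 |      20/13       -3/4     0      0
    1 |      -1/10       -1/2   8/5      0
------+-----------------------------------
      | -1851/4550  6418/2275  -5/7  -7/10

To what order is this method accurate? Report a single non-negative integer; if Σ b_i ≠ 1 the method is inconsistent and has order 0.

2

b = (-1851/4550, 6418/2275, -5/7, -7/10)
c = (0, 5/8, 41/52, 1)
Ac = (0, 0, -15/32, 987/1040)
Σ b_i: (-1851/4550)·1 + 6418/2275·1 + (-5/7)·1 + (-7/10)·1 = 1 ✓
b·c: 6418/2275·5/8 + (-5/7)·41/52 + (-7/10)·1 = 1/2 ✓
b·c²: 6418/2275·25/64 + (-5/7)·1681/2704 + (-7/10)·1 = -7961/189280 ≠ 1/3 ⇒ order 2.
b·Ac: (-5/7)·(-15/32) + (-7/10)·987/1040 = -5997/18200 ≠ 1/6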